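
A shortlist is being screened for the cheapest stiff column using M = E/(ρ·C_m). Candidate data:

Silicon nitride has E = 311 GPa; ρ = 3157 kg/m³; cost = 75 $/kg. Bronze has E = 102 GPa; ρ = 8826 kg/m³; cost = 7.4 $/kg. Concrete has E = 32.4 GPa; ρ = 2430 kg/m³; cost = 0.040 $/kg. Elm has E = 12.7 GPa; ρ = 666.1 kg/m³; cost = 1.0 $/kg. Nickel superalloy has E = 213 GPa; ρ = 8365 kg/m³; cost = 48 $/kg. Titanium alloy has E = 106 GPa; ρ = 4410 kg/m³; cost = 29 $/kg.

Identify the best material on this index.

Per-candidate index values:
  concrete: M = 333 MN·m per $
  elm: M = 19.1 MN·m per $
  bronze: M = 1.56 MN·m per $
  silicon nitride: M = 1.31 MN·m per $
  titanium alloy: M = 0.829 MN·m per $
  nickel superalloy: M = 0.530 MN·m per $
Concrete ranks first.

concrete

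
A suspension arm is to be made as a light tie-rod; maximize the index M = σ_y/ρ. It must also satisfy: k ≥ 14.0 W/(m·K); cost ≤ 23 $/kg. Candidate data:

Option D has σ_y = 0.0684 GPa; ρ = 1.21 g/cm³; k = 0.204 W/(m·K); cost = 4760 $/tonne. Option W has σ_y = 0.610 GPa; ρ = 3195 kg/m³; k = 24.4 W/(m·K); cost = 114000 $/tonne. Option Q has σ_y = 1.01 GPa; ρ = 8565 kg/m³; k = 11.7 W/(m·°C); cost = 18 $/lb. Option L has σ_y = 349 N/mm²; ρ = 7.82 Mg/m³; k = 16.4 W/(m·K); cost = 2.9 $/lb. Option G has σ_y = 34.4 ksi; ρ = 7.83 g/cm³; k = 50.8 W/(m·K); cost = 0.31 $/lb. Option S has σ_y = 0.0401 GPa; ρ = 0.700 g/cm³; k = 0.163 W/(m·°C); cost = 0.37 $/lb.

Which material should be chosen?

option L

Screen on constraints: k ≥ 14.0 W/(m·K); cost ≤ 23 $/kg. Survivors: option L, option G.
After converting to SI:
  option L: σ_y = 349.0 MPa, ρ = 7820 kg/m³
  option G: σ_y = 237.2 MPa, ρ = 7830 kg/m³
  option L: M = 44.6 kN·m/kg
  option G: M = 30.3 kN·m/kg
The maximum is for option L.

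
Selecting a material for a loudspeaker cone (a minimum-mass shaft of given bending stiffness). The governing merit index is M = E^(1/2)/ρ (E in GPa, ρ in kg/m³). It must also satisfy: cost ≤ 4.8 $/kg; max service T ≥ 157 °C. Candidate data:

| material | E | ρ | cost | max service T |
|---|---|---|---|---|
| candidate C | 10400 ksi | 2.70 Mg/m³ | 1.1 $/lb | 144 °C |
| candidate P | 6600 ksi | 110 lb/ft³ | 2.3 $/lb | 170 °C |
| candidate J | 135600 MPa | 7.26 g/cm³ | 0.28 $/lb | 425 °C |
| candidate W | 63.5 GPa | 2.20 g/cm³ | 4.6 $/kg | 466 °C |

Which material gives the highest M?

candidate W

Screen on constraints: cost ≤ 4.8 $/kg; max service T ≥ 157 °C. Survivors: candidate J, candidate W.
In SI units:
  candidate J: E = 135.6 GPa, ρ = 7260 kg/m³
  candidate W: E = 63.50 GPa, ρ = 2200 kg/m³
  candidate W: M = 3.62×10⁻³
  candidate J: M = 1.60×10⁻³
The maximum is for candidate W.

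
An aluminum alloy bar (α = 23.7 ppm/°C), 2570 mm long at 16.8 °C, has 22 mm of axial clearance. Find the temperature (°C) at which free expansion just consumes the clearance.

α·L₀·ΔT = 22.0 mm ⇒ ΔT = 22.0 / (23.7×10⁻⁶ × 2570.0) = 361.2 K.
T = 16.8 + 361.2 = 378.0 °C.

378 °C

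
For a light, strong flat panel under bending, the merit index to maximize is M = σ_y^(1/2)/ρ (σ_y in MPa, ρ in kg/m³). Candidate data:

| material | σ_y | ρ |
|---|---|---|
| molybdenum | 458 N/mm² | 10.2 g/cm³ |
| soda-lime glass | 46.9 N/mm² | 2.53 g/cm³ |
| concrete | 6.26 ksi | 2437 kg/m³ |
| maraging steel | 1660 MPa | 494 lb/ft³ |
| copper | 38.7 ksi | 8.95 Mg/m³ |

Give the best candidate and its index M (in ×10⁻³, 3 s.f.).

maraging steel, M = 5.15×10⁻³

After converting to SI:
  molybdenum: σ_y = 458.0 MPa, ρ = 10200 kg/m³
  soda-lime glass: σ_y = 46.90 MPa, ρ = 2530 kg/m³
  concrete: σ_y = 43.16 MPa, ρ = 2437 kg/m³
  maraging steel: σ_y = 1660 MPa, ρ = 7913 kg/m³
  copper: σ_y = 266.8 MPa, ρ = 8950 kg/m³
  maraging steel: M = 5.15×10⁻³
  soda-lime glass: M = 2.71×10⁻³
  concrete: M = 2.70×10⁻³
  molybdenum: M = 2.10×10⁻³
  copper: M = 1.83×10⁻³
Maraging steel ranks first.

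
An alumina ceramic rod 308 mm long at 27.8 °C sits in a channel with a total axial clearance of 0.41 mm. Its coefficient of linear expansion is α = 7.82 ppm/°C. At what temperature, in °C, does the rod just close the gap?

α·L₀·ΔT = 0.41 mm ⇒ ΔT = 0.41 / (7.82×10⁻⁶ × 308.0) = 170.2 K.
T = 27.8 + 170.2 = 198.0 °C.

198 °C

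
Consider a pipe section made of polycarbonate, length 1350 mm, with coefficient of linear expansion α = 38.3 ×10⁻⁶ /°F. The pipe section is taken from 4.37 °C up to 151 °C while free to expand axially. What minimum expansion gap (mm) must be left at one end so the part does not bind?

13.6 mm

Convert α: 38.3×10⁻⁶/°F × (9/5) = 68.9×10⁻⁶/K.
ΔT = 151 − 4.37 = 146.6 K.
ΔL = α·L₀·ΔT = 68.9×10⁻⁶ × 1350 mm × 146.6 K = 13.6 mm.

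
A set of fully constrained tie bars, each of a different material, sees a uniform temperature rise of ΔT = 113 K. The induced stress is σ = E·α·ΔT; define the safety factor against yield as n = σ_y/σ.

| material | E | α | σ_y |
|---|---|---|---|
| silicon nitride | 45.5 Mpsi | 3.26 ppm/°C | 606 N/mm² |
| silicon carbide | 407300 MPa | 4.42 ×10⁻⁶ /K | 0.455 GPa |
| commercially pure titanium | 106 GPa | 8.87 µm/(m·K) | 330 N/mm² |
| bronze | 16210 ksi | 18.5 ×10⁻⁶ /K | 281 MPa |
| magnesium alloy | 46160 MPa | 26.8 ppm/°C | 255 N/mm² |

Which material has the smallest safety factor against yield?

bronze

With everything in SI (GPa, ×10⁻⁶/K, MPa):
  silicon nitride: E = 313.7, α = 3.26, σ_y = 606.0 → σ = 116 MPa, n = 5.24
  silicon carbide: E = 407.3, α = 4.42, σ_y = 455.0 → σ = 203 MPa, n = 2.24
  commercially pure titanium: E = 106.0, α = 8.87, σ_y = 330.0 → σ = 106 MPa, n = 3.11
  bronze: E = 111.8, α = 18.5, σ_y = 281.0 → σ = 234 MPa, n = 1.20
  magnesium alloy: E = 46.16, α = 26.8, σ_y = 255.0 → σ = 140 MPa, n = 1.82
Bronze has the lowest safety factor, n = 1.20.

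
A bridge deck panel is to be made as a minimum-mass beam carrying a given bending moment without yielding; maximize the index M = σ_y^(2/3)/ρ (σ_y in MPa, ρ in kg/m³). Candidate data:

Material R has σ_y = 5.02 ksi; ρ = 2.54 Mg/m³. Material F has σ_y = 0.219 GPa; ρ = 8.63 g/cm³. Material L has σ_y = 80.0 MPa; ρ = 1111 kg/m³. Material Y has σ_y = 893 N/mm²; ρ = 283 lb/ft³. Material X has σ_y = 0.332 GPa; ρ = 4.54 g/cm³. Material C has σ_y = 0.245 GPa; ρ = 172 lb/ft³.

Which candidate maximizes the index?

material Y

In SI units:
  material R: σ_y = 34.61 MPa, ρ = 2540 kg/m³
  material F: σ_y = 219.0 MPa, ρ = 8630 kg/m³
  material L: σ_y = 80.00 MPa, ρ = 1111 kg/m³
  material Y: σ_y = 893.0 MPa, ρ = 4533 kg/m³
  material X: σ_y = 332.0 MPa, ρ = 4540 kg/m³
  material C: σ_y = 245.0 MPa, ρ = 2755 kg/m³
  material Y: M = 20.5×10⁻³
  material L: M = 16.7×10⁻³
  material C: M = 14.2×10⁻³
  material X: M = 10.6×10⁻³
  material F: M = 4.21×10⁻³
  material R: M = 4.18×10⁻³
Material Y has the largest M.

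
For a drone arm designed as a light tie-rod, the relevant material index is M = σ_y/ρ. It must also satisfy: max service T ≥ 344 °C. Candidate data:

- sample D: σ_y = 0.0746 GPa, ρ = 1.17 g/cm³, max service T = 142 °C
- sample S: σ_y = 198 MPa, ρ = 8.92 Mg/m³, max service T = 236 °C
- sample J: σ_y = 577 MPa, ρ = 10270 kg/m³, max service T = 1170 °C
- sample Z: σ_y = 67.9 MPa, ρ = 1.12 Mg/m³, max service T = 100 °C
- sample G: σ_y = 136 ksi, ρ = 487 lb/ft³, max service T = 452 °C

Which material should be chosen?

Screen on constraints: max service T ≥ 344 °C. Survivors: sample J, sample G.
Convert each candidate to consistent units, then evaluate M:
  sample J: σ_y = 577.0 MPa, ρ = 10270 kg/m³
  sample G: σ_y = 937.7 MPa, ρ = 7801 kg/m³
  sample G: M = 120 kN·m/kg
  sample J: M = 56.2 kN·m/kg
The maximum is for sample G.

sample G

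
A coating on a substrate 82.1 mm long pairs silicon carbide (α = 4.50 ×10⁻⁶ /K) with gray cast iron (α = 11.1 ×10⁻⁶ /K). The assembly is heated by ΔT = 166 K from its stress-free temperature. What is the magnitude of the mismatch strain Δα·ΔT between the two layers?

Δα = |4.50 − 11.1|×10⁻⁶/K = 6.60×10⁻⁶/K.
Mismatch strain = Δα·ΔT = 6.60×10⁻⁶ × 166.0 = 1.10×10⁻³.

1.10×10⁻³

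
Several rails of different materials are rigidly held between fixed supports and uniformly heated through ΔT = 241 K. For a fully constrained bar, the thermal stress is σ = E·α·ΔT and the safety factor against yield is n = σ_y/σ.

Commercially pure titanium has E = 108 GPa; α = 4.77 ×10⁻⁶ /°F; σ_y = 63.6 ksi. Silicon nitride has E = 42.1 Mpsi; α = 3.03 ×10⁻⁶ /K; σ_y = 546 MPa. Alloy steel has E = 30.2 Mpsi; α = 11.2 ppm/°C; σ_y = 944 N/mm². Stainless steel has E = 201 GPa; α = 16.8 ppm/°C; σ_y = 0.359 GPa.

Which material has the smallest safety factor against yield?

stainless steel

In consistent units (E in GPa, α in ×10⁻⁶/K, σ_y in MPa):
  commercially pure titanium: E = 108.0, α = 8.59, σ_y = 438.5 → σ = 223 MPa, n = 1.96
  silicon nitride: E = 290.3, α = 3.03, σ_y = 546.0 → σ = 212 MPa, n = 2.58
  alloy steel: E = 208.2, α = 11.2, σ_y = 944.0 → σ = 562 MPa, n = 1.68
  stainless steel: E = 201.0, α = 16.8, σ_y = 359.0 → σ = 814 MPa, n = 0.441
The minimum is stainless steel at n = 0.441.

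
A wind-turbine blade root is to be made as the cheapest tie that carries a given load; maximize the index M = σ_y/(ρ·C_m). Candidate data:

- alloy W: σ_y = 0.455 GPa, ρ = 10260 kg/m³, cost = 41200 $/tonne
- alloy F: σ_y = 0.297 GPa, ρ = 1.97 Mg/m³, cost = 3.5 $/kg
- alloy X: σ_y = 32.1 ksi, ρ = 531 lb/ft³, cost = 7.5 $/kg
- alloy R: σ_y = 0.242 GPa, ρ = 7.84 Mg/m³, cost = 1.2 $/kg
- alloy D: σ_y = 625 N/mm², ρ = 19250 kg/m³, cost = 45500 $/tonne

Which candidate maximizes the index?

alloy F

Convert each candidate to consistent units, then evaluate M:
  alloy W: σ_y = 455.0 MPa, ρ = 10260 kg/m³, cost = 41.20 $/kg
  alloy F: σ_y = 297.0 MPa, ρ = 1970 kg/m³, cost = 3.500 $/kg
  alloy X: σ_y = 221.3 MPa, ρ = 8506 kg/m³, cost = 7.500 $/kg
  alloy R: σ_y = 242.0 MPa, ρ = 7840 kg/m³, cost = 1.200 $/kg
  alloy D: σ_y = 625.0 MPa, ρ = 19250 kg/m³, cost = 45.50 $/kg
  alloy F: M = 43.1 kN·m per $
  alloy R: M = 25.7 kN·m per $
  alloy X: M = 3.47 kN·m per $
  alloy W: M = 1.08 kN·m per $
  alloy D: M = 0.714 kN·m per $
Highest index: alloy F.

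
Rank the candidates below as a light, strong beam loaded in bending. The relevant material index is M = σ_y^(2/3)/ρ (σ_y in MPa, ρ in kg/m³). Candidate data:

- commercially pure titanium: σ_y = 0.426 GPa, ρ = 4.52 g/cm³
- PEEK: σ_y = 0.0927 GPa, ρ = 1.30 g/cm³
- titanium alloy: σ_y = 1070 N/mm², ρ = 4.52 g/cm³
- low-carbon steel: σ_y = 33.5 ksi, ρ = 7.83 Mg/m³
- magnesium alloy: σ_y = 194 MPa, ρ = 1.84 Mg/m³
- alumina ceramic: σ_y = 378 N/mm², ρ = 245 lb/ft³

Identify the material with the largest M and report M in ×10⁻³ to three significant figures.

titanium alloy, M = 23.1×10⁻³

Putting every candidate on a common basis:
  commercially pure titanium: σ_y = 426.0 MPa, ρ = 4520 kg/m³
  PEEK: σ_y = 92.70 MPa, ρ = 1300 kg/m³
  titanium alloy: σ_y = 1070 MPa, ρ = 4520 kg/m³
  low-carbon steel: σ_y = 231.0 MPa, ρ = 7830 kg/m³
  magnesium alloy: σ_y = 194.0 MPa, ρ = 1840 kg/m³
  alumina ceramic: σ_y = 378.0 MPa, ρ = 3925 kg/m³
  titanium alloy: M = 23.1×10⁻³
  magnesium alloy: M = 18.2×10⁻³
  PEEK: M = 15.8×10⁻³
  alumina ceramic: M = 13.3×10⁻³
  commercially pure titanium: M = 12.5×10⁻³
  low-carbon steel: M = 4.81×10⁻³
Titanium alloy ranks first.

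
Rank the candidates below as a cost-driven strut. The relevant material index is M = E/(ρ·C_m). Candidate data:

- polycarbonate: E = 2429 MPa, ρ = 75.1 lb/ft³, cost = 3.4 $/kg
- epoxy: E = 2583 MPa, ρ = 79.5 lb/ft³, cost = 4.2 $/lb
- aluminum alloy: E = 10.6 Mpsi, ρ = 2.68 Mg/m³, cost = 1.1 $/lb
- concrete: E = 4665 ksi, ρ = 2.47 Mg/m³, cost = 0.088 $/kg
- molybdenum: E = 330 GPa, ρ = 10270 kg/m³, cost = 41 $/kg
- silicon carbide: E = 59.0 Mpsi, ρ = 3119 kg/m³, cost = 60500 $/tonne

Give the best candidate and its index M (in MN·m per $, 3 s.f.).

Normalizing units and computing the index:
  polycarbonate: E = 2.429 GPa, ρ = 1203 kg/m³, cost = 3.400 $/kg
  epoxy: E = 2.583 GPa, ρ = 1273 kg/m³, cost = 9.259 $/kg
  aluminum alloy: E = 73.08 GPa, ρ = 2680 kg/m³, cost = 2.425 $/kg
  concrete: E = 32.16 GPa, ρ = 2470 kg/m³, cost = 0.08800 $/kg
  molybdenum: E = 330.0 GPa, ρ = 10270 kg/m³, cost = 41.00 $/kg
  silicon carbide: E = 406.8 GPa, ρ = 3119 kg/m³, cost = 60.50 $/kg
  concrete: M = 148 MN·m per $
  aluminum alloy: M = 11.2 MN·m per $
  silicon carbide: M = 2.16 MN·m per $
  molybdenum: M = 0.784 MN·m per $
  polycarbonate: M = 0.594 MN·m per $
  epoxy: M = 0.219 MN·m per $
Concrete has the largest M.

concrete, M = 148 MN·m per $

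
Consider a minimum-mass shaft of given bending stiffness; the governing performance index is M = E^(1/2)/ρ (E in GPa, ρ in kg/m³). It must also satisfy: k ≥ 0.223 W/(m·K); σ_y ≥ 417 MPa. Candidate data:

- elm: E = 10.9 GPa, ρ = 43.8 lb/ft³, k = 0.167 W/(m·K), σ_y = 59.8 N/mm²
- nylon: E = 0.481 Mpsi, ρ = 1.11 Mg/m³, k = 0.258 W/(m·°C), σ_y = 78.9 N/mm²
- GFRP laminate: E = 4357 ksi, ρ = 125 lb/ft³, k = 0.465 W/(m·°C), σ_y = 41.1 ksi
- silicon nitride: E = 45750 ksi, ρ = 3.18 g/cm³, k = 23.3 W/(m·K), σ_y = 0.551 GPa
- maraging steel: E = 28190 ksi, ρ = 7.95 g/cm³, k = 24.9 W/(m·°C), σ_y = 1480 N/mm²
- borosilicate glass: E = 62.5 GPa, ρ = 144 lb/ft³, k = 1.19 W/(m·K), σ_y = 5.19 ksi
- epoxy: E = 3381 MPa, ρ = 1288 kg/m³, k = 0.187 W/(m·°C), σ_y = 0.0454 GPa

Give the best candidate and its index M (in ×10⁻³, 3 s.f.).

silicon nitride, M = 5.59×10⁻³

Screen on constraints: k ≥ 0.223 W/(m·K); σ_y ≥ 417 MPa. Survivors: silicon nitride, maraging steel.
In SI units:
  silicon nitride: E = 315.4 GPa, ρ = 3180 kg/m³
  maraging steel: E = 194.4 GPa, ρ = 7950 kg/m³
  silicon nitride: M = 5.59×10⁻³
  maraging steel: M = 1.75×10⁻³
Silicon nitride has the largest M.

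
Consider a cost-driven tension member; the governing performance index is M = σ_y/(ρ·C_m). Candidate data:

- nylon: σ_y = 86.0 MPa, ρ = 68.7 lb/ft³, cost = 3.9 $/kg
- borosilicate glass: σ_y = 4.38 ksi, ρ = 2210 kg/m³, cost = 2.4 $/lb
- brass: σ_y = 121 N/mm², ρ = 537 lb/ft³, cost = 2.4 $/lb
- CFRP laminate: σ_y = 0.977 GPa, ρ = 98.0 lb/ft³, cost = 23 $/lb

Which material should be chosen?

nylon

Convert each candidate to consistent units, then evaluate M:
  nylon: σ_y = 86.00 MPa, ρ = 1100 kg/m³, cost = 3.900 $/kg
  borosilicate glass: σ_y = 30.20 MPa, ρ = 2210 kg/m³, cost = 5.291 $/kg
  brass: σ_y = 121.0 MPa, ρ = 8602 kg/m³, cost = 5.291 $/kg
  CFRP laminate: σ_y = 977.0 MPa, ρ = 1570 kg/m³, cost = 50.71 $/kg
  nylon: M = 20.0 kN·m per $
  CFRP laminate: M = 12.3 kN·m per $
  brass: M = 2.66 kN·m per $
  borosilicate glass: M = 2.58 kN·m per $
Nylon has the largest M.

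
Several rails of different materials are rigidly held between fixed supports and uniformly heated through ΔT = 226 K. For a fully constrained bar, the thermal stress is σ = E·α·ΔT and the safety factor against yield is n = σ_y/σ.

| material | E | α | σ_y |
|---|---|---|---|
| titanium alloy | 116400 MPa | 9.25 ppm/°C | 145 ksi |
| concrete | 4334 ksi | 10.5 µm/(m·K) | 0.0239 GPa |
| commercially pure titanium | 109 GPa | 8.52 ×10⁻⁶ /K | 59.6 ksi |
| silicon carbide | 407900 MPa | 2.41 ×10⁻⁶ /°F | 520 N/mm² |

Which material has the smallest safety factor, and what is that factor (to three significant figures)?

concrete, n = 0.337

Converting E to GPa, α to ×10⁻⁶/K, σ_y to MPa, then σ and n for each:
  titanium alloy: E = 116.4, α = 9.25, σ_y = 999.7 → σ = 243 MPa, n = 4.11
  concrete: E = 29.88, α = 10.5, σ_y = 23.90 → σ = 70.9 MPa, n = 0.337
  commercially pure titanium: E = 109.0, α = 8.52, σ_y = 410.9 → σ = 210 MPa, n = 1.96
  silicon carbide: E = 407.9, α = 4.34, σ_y = 520.0 → σ = 400 MPa, n = 1.30
Concrete has the lowest safety factor, n = 0.337.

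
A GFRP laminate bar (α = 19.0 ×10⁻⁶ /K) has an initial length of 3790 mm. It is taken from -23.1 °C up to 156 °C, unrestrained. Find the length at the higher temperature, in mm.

3802.9 mm

ΔT = 156 − (-23.1) = 179.1 K.
ΔL = α·L₀·ΔT = 19.0×10⁻⁶ × 3790 mm × 179.1 K = 12.9 mm.
L = L₀ + ΔL = 3790 + 12.9 = 3802.9 mm.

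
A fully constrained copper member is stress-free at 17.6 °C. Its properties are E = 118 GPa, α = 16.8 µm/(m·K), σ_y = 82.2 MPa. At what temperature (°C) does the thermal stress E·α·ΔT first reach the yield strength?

59.1 °C

E·α·ΔT = 82.20 MPa ⇒ ΔT = 82.20 / (118.0×10³ × 16.8×10⁻⁶) = 41.46 K.
T = 17.6 + 41.46 = 59.06 °C.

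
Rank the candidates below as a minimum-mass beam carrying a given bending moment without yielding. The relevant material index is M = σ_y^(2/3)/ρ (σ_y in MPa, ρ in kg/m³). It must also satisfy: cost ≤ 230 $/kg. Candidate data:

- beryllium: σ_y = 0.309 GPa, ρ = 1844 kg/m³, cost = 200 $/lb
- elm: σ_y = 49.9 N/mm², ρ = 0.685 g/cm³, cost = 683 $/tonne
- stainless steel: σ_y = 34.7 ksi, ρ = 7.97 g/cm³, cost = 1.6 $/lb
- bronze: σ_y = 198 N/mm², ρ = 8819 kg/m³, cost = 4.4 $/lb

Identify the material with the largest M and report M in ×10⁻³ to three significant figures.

elm, M = 19.8×10⁻³

Screen on constraints: cost ≤ 230 $/kg. Survivors: elm, stainless steel, bronze.
Normalizing units and computing the index:
  elm: σ_y = 49.90 MPa, ρ = 685.0 kg/m³
  stainless steel: σ_y = 239.2 MPa, ρ = 7970 kg/m³
  bronze: σ_y = 198.0 MPa, ρ = 8819 kg/m³
  elm: M = 19.8×10⁻³
  stainless steel: M = 4.84×10⁻³
  bronze: M = 3.85×10⁻³
Elm ranks first.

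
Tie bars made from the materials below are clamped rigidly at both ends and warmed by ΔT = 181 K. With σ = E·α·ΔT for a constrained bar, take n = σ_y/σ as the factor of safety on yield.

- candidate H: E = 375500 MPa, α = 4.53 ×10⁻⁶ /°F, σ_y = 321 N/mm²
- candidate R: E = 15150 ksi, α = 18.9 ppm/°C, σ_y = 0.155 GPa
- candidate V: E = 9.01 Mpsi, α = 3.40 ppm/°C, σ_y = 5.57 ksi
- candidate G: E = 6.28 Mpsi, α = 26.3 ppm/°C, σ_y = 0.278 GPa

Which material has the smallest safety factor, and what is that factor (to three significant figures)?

candidate R, n = 0.434

With everything in SI (GPa, ×10⁻⁶/K, MPa):
  candidate H: E = 375.5, α = 8.15, σ_y = 321.0 → σ = 554 MPa, n = 0.579
  candidate R: E = 104.5, α = 18.9, σ_y = 155.0 → σ = 357 MPa, n = 0.434
  candidate V: E = 62.12, α = 3.40, σ_y = 38.40 → σ = 38.2 MPa, n = 1.00
  candidate G: E = 43.30, α = 26.3, σ_y = 278.0 → σ = 206 MPa, n = 1.35
Candidate R has the lowest safety factor, n = 0.434.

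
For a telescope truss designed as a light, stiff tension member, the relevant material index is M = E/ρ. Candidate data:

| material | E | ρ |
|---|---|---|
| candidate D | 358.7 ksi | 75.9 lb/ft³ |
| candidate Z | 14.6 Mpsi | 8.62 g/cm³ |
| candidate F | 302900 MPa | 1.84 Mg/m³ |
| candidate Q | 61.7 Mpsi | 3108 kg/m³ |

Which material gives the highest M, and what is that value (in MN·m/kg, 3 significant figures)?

In SI units:
  candidate D: E = 2.473 GPa, ρ = 1216 kg/m³
  candidate Z: E = 100.7 GPa, ρ = 8620 kg/m³
  candidate F: E = 302.9 GPa, ρ = 1840 kg/m³
  candidate Q: E = 425.4 GPa, ρ = 3108 kg/m³
  candidate F: M = 165 MN·m/kg
  candidate Q: M = 137 MN·m/kg
  candidate Z: M = 11.7 MN·m/kg
  candidate D: M = 2.03 MN·m/kg
Candidate F ranks first.

candidate F, M = 165 MN·m/kg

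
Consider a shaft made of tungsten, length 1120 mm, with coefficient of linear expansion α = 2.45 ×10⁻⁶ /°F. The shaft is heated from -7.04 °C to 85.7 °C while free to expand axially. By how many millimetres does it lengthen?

Convert α: 2.45×10⁻⁶/°F × (9/5) = 4.41×10⁻⁶/K.
ΔT = 85.7 − (-7.04) = 92.74 K.
ΔL = α·L₀·ΔT = 4.41×10⁻⁶ × 1120 mm × 92.74 K = 0.458 mm.

0.458 mm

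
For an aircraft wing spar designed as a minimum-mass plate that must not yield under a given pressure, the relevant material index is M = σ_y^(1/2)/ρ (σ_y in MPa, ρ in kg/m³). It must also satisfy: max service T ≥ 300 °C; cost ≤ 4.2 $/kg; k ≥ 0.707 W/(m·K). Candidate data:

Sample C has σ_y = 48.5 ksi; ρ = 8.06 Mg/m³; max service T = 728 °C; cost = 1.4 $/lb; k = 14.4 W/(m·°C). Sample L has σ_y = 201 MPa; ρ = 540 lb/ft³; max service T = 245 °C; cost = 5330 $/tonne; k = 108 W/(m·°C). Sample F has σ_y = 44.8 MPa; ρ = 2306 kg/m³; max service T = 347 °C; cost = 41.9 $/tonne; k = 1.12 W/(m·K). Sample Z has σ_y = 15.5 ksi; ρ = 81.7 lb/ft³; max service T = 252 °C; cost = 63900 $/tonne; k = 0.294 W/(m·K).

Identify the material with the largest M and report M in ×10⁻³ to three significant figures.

Screen on constraints: max service T ≥ 300 °C; cost ≤ 4.2 $/kg; k ≥ 0.707 W/(m·K). Survivors: sample C, sample F.
Convert each candidate to consistent units, then evaluate M:
  sample C: σ_y = 334.4 MPa, ρ = 8060 kg/m³
  sample F: σ_y = 44.80 MPa, ρ = 2306 kg/m³
  sample F: M = 2.90×10⁻³
  sample C: M = 2.27×10⁻³
Sample F has the largest M.

sample F, M = 2.90×10⁻³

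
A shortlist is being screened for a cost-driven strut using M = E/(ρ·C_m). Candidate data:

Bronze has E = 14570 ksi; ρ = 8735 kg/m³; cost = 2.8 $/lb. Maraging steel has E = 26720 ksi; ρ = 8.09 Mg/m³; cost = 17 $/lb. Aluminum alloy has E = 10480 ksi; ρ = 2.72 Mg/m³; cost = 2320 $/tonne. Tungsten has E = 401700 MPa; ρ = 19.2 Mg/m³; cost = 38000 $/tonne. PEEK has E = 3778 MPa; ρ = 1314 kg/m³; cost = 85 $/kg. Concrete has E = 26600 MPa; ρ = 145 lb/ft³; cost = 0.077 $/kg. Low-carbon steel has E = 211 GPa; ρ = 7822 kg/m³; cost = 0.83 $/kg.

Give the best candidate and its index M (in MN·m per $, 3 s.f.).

concrete, M = 149 MN·m per $

After converting to SI:
  bronze: E = 100.5 GPa, ρ = 8735 kg/m³, cost = 6.173 $/kg
  maraging steel: E = 184.2 GPa, ρ = 8090 kg/m³, cost = 37.48 $/kg
  aluminum alloy: E = 72.26 GPa, ρ = 2720 kg/m³, cost = 2.320 $/kg
  tungsten: E = 401.7 GPa, ρ = 19200 kg/m³, cost = 38.00 $/kg
  PEEK: E = 3.778 GPa, ρ = 1314 kg/m³, cost = 85.00 $/kg
  concrete: E = 26.60 GPa, ρ = 2323 kg/m³, cost = 0.07700 $/kg
  low-carbon steel: E = 211.0 GPa, ρ = 7822 kg/m³, cost = 0.8300 $/kg
  concrete: M = 149 MN·m per $
  low-carbon steel: M = 32.5 MN·m per $
  aluminum alloy: M = 11.5 MN·m per $
  bronze: M = 1.86 MN·m per $
  maraging steel: M = 0.608 MN·m per $
  tungsten: M = 0.551 MN·m per $
  PEEK: M = 0.0338 MN·m per $
Concrete ranks first.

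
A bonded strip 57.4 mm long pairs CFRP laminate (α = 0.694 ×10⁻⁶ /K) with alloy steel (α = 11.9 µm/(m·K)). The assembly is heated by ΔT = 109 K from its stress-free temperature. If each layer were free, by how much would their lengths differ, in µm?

Δα = |0.694 − 11.9|×10⁻⁶/K = 11.2×10⁻⁶/K.
ΔL_mismatch = Δα·L·ΔT = 11.2×10⁻⁶ × 57.4 mm × 109.0 K = 70.1 µm.

70.1 µm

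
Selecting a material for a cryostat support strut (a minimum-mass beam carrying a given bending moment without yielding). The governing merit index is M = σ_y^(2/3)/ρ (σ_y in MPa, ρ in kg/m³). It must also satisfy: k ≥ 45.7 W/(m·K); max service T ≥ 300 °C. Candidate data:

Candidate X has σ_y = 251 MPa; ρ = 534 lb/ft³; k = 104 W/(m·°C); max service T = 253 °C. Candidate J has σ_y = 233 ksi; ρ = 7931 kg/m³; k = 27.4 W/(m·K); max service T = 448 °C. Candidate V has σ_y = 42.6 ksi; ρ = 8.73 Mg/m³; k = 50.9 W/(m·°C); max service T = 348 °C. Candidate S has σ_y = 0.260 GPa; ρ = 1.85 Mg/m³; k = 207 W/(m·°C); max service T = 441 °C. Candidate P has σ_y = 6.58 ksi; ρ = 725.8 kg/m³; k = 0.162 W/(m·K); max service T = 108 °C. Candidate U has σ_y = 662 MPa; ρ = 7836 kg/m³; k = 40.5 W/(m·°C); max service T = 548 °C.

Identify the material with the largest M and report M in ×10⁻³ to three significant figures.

Screen on constraints: k ≥ 45.7 W/(m·K); max service T ≥ 300 °C. Survivors: candidate V, candidate S.
Normalizing units and computing the index:
  candidate V: σ_y = 293.7 MPa, ρ = 8730 kg/m³
  candidate S: σ_y = 260.0 MPa, ρ = 1850 kg/m³
  candidate S: M = 22.0×10⁻³
  candidate V: M = 5.06×10⁻³
Candidate S has the largest M.

candidate S, M = 22.0×10⁻³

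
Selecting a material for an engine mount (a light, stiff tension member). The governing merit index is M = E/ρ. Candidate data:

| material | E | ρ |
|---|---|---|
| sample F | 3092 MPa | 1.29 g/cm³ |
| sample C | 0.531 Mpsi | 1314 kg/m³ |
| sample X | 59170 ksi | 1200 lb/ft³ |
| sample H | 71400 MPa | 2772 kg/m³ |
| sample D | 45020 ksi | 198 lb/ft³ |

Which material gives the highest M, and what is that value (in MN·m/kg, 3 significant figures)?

After converting to SI:
  sample F: E = 3.092 GPa, ρ = 1290 kg/m³
  sample C: E = 3.661 GPa, ρ = 1314 kg/m³
  sample X: E = 408.0 GPa, ρ = 19220 kg/m³
  sample H: E = 71.40 GPa, ρ = 2772 kg/m³
  sample D: E = 310.4 GPa, ρ = 3172 kg/m³
  sample D: M = 97.9 MN·m/kg
  sample H: M = 25.8 MN·m/kg
  sample X: M = 21.2 MN·m/kg
  sample C: M = 2.79 MN·m/kg
  sample F: M = 2.40 MN·m/kg
Highest index: sample D.

sample D, M = 97.9 MN·m/kg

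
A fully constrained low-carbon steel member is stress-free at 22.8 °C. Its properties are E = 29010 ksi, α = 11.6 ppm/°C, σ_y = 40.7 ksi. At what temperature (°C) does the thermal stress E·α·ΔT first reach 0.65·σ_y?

E = 29010 ksi = 200.0 GPa.
σ_y = 40.7 ksi = 280.6 MPa.
E·α·ΔT = 182.4 MPa ⇒ ΔT = 182.4 / (200.0×10³ × 11.6×10⁻⁶) = 78.61 K.
T = 22.8 + 78.61 = 101.4 °C.

101 °C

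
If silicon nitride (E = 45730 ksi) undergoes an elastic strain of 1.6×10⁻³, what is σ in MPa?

504 MPa

E = 45730 ksi = 315.3 GPa.
σ = E·ε = 315300 MPa × 1.6×10⁻³ = 504 MPa.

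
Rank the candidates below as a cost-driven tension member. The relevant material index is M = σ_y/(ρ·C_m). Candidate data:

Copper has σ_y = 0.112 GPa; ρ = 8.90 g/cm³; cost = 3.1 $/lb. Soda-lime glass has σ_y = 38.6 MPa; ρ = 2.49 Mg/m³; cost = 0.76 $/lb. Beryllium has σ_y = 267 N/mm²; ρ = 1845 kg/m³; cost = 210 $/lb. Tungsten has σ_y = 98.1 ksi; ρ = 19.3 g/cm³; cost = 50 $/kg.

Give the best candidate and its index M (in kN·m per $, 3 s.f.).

soda-lime glass, M = 9.25 kN·m per $

Normalizing units and computing the index:
  copper: σ_y = 112.0 MPa, ρ = 8900 kg/m³, cost = 6.834 $/kg
  soda-lime glass: σ_y = 38.60 MPa, ρ = 2490 kg/m³, cost = 1.675 $/kg
  beryllium: σ_y = 267.0 MPa, ρ = 1845 kg/m³, cost = 463.0 $/kg
  tungsten: σ_y = 676.4 MPa, ρ = 19300 kg/m³, cost = 50.00 $/kg
  soda-lime glass: M = 9.25 kN·m per $
  copper: M = 1.84 kN·m per $
  tungsten: M = 0.701 kN·m per $
  beryllium: M = 0.313 kN·m per $
Soda-lime glass has the largest M.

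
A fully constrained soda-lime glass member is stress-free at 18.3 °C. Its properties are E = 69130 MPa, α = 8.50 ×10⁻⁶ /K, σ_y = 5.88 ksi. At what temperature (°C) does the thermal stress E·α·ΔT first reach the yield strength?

87.3 °C

E = 69130 MPa = 69.13 GPa.
σ_y = 5.88 ksi = 40.54 MPa.
E·α·ΔT = 40.54 MPa ⇒ ΔT = 40.54 / (69.13×10³ × 8.50×10⁻⁶) = 68.99 K.
T = 18.3 + 68.99 = 87.29 °C.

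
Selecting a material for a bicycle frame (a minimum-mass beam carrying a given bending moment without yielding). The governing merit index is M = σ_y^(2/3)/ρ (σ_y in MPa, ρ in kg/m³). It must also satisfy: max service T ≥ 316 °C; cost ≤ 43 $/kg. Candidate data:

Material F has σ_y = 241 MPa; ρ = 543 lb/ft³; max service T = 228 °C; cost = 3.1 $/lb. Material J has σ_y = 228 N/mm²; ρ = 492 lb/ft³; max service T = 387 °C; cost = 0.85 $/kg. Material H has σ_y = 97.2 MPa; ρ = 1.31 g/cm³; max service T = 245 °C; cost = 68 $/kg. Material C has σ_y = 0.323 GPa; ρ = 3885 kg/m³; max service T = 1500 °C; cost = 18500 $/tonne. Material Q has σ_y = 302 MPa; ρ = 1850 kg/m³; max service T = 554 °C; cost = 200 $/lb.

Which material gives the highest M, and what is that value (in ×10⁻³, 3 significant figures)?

Screen on constraints: max service T ≥ 316 °C; cost ≤ 43 $/kg. Survivors: material J, material C.
After converting to SI:
  material J: σ_y = 228.0 MPa, ρ = 7881 kg/m³
  material C: σ_y = 323.0 MPa, ρ = 3885 kg/m³
  material C: M = 12.1×10⁻³
  material J: M = 4.74×10⁻³
Highest index: material C.

material C, M = 12.1×10⁻³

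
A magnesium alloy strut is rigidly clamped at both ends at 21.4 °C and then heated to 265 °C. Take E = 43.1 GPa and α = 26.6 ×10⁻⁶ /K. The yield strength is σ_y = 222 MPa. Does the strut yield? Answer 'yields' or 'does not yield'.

ΔT = 243.6 K. Constrained thermal stress σ = E·α·ΔT = 43.10×10³ MPa × 26.6×10⁻⁶ × 243.6 = 279 MPa (compressive).
Compare to σ_y = 222 MPa: σ ≥ σ_y, so it yields.

yields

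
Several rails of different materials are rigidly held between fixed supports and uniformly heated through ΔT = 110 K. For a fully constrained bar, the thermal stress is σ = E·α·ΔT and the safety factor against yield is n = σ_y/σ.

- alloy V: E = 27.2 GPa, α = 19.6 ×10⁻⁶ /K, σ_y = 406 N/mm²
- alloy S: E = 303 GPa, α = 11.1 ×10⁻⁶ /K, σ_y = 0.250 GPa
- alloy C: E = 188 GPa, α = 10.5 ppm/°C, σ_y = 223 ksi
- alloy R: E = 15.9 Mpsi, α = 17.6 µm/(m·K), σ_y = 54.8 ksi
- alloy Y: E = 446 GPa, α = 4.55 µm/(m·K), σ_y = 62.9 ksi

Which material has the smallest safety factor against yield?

With everything in SI (GPa, ×10⁻⁶/K, MPa):
  alloy V: E = 27.20, α = 19.6, σ_y = 406.0 → σ = 58.6 MPa, n = 6.92
  alloy S: E = 303.0, α = 11.1, σ_y = 250.0 → σ = 370 MPa, n = 0.676
  alloy C: E = 188.0, α = 10.5, σ_y = 1538 → σ = 217 MPa, n = 7.08
  alloy R: E = 109.6, α = 17.6, σ_y = 377.8 → σ = 212 MPa, n = 1.78
  alloy Y: E = 446.0, α = 4.55, σ_y = 433.7 → σ = 223 MPa, n = 1.94
The minimum is alloy S at n = 0.676.

alloy S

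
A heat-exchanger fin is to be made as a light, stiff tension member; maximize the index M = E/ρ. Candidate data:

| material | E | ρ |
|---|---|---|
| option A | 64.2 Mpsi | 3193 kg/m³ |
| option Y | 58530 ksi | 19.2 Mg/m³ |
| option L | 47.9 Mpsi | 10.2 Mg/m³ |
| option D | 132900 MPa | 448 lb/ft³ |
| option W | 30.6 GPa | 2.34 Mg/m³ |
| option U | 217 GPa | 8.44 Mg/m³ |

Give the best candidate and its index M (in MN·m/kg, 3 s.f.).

Convert each candidate to consistent units, then evaluate M:
  option A: E = 442.6 GPa, ρ = 3193 kg/m³
  option Y: E = 403.6 GPa, ρ = 19200 kg/m³
  option L: E = 330.3 GPa, ρ = 10200 kg/m³
  option D: E = 132.9 GPa, ρ = 7176 kg/m³
  option W: E = 30.60 GPa, ρ = 2340 kg/m³
  option U: E = 217.0 GPa, ρ = 8440 kg/m³
  option A: M = 139 MN·m/kg
  option L: M = 32.4 MN·m/kg
  option U: M = 25.7 MN·m/kg
  option Y: M = 21.0 MN·m/kg
  option D: M = 18.5 MN·m/kg
  option W: M = 13.1 MN·m/kg
Option A has the largest M.

option A, M = 139 MN·m/kg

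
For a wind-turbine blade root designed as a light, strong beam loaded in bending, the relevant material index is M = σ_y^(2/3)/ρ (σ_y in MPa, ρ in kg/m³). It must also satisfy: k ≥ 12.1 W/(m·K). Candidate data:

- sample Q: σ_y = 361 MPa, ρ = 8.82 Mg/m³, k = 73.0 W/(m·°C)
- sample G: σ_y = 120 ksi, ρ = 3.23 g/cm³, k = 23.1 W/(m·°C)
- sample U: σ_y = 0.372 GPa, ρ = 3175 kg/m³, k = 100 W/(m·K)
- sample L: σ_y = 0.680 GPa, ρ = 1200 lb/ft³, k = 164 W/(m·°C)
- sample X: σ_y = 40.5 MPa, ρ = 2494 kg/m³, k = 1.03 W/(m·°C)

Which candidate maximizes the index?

sample G

Screen on constraints: k ≥ 12.1 W/(m·K). Survivors: sample Q, sample G, sample U, sample L.
Putting every candidate on a common basis:
  sample Q: σ_y = 361.0 MPa, ρ = 8820 kg/m³
  sample G: σ_y = 827.4 MPa, ρ = 3230 kg/m³
  sample U: σ_y = 372.0 MPa, ρ = 3175 kg/m³
  sample L: σ_y = 680.0 MPa, ρ = 19220 kg/m³
  sample G: M = 27.3×10⁻³
  sample U: M = 16.3×10⁻³
  sample Q: M = 5.75×10⁻³
  sample L: M = 4.02×10⁻³
Highest index: sample G.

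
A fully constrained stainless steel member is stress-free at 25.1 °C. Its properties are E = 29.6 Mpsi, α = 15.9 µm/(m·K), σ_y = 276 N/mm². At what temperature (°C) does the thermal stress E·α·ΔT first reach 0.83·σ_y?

95.7 °C

E = 29.6 Mpsi = 204.1 GPa.
σ_y = 276 N/mm² = 276.0 MPa.
E·α·ΔT = 229.1 MPa ⇒ ΔT = 229.1 / (204.1×10³ × 15.9×10⁻⁶) = 70.60 K.
T = 25.1 + 70.60 = 95.70 °C.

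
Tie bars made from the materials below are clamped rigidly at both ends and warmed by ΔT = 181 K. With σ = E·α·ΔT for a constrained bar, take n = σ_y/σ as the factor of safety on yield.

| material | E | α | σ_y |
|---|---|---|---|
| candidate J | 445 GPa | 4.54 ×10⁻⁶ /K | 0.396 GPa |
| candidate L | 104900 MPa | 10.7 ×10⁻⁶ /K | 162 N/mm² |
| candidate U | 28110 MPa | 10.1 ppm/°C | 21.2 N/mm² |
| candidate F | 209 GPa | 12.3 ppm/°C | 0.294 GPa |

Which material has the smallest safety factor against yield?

candidate U

With everything in SI (GPa, ×10⁻⁶/K, MPa):
  candidate J: E = 445.0, α = 4.54, σ_y = 396.0 → σ = 366 MPa, n = 1.08
  candidate L: E = 104.9, α = 10.7, σ_y = 162.0 → σ = 203 MPa, n = 0.797
  candidate U: E = 28.11, α = 10.1, σ_y = 21.20 → σ = 51.4 MPa, n = 0.413
  candidate F: E = 209.0, α = 12.3, σ_y = 294.0 → σ = 465 MPa, n = 0.632
The minimum is candidate U at n = 0.413.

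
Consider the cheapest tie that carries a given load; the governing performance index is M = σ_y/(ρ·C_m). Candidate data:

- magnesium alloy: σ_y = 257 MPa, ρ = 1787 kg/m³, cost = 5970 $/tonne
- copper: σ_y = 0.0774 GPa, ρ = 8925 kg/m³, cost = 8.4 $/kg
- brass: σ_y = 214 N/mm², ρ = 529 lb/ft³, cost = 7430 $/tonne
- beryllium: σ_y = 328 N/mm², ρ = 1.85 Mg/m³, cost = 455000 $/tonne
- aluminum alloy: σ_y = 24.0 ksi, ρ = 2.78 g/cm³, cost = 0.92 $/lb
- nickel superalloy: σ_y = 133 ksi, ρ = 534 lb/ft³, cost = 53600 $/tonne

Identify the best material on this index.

aluminum alloy

Normalizing units and computing the index:
  magnesium alloy: σ_y = 257.0 MPa, ρ = 1787 kg/m³, cost = 5.970 $/kg
  copper: σ_y = 77.40 MPa, ρ = 8925 kg/m³, cost = 8.400 $/kg
  brass: σ_y = 214.0 MPa, ρ = 8474 kg/m³, cost = 7.430 $/kg
  beryllium: σ_y = 328.0 MPa, ρ = 1850 kg/m³, cost = 455.0 $/kg
  aluminum alloy: σ_y = 165.5 MPa, ρ = 2780 kg/m³, cost = 2.028 $/kg
  nickel superalloy: σ_y = 917.0 MPa, ρ = 8554 kg/m³, cost = 53.60 $/kg
  aluminum alloy: M = 29.3 kN·m per $
  magnesium alloy: M = 24.1 kN·m per $
  brass: M = 3.40 kN·m per $
  nickel superalloy: M = 2.00 kN·m per $
  copper: M = 1.03 kN·m per $
  beryllium: M = 0.390 kN·m per $
The maximum is for aluminum alloy.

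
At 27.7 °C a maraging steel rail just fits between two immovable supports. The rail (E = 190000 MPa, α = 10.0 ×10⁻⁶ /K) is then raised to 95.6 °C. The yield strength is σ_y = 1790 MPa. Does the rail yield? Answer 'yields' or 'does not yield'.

E = 190000 MPa = 190.0 GPa.
ΔT = 67.90 K. Constrained thermal stress σ = E·α·ΔT = 190.0×10³ MPa × 10.0×10⁻⁶ × 67.90 = 129 MPa (compressive).
Compare to σ_y = 1790 MPa: σ < σ_y, so it does not yield.

does not yield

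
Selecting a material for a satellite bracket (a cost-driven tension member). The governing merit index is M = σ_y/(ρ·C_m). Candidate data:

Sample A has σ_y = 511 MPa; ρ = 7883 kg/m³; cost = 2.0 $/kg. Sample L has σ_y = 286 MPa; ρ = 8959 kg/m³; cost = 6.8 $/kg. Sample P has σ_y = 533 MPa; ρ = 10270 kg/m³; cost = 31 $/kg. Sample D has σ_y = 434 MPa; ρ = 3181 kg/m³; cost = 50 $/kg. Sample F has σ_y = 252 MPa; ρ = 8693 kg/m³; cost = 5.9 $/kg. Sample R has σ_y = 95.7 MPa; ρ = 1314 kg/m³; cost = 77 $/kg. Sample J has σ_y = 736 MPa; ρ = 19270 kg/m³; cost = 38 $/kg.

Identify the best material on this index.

sample A

Per-candidate index values:
  sample A: M = 32.4 kN·m per $
  sample F: M = 4.91 kN·m per $
  sample L: M = 4.69 kN·m per $
  sample D: M = 2.73 kN·m per $
  sample P: M = 1.67 kN·m per $
  sample J: M = 1.01 kN·m per $
  sample R: M = 0.946 kN·m per $
Sample A ranks first.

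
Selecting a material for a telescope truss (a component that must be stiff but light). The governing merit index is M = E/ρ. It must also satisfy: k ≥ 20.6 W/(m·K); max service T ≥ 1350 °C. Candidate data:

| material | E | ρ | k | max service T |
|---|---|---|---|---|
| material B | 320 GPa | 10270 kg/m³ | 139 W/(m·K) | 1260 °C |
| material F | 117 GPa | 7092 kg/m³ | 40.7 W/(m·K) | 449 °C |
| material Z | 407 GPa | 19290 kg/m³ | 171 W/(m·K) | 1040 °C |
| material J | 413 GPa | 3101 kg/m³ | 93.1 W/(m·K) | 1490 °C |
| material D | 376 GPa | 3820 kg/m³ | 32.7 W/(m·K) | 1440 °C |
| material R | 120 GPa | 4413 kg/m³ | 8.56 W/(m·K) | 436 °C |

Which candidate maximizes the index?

Screen on constraints: k ≥ 20.6 W/(m·K); max service T ≥ 1350 °C. Survivors: material J, material D.
Evaluate M for each candidate:
  material J: M = 133 MN·m/kg
  material D: M = 98.4 MN·m/kg
Material J ranks first.

material J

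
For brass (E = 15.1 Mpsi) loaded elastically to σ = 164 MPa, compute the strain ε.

E = 15.1 Mpsi = 104.1 GPa = 104100 MPa.
ε = σ/E = 164 / 104100 = 1.58×10⁻³.

1.58×10⁻³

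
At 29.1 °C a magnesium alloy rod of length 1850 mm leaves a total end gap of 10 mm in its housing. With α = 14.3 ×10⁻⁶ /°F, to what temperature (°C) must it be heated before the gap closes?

α = 14.3×10⁻⁶/°F × 9/5 = 25.7×10⁻⁶/K.
α·L₀·ΔT = 10.0 mm ⇒ ΔT = 10.0 / (25.7×10⁻⁶ × 1850.0) = 210.0 K.
T = 29.1 + 210.0 = 239.1 °C.

239 °C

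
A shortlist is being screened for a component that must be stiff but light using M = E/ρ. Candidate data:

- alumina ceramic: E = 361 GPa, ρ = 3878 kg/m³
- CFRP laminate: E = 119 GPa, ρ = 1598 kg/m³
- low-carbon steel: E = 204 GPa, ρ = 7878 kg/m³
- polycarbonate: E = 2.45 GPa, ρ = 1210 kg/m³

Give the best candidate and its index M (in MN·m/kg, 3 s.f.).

alumina ceramic, M = 93.1 MN·m/kg

Evaluate M for each candidate:
  alumina ceramic: M = 93.1 MN·m/kg
  CFRP laminate: M = 74.5 MN·m/kg
  low-carbon steel: M = 25.9 MN·m/kg
  polycarbonate: M = 2.02 MN·m/kg
Alumina ceramic has the largest M.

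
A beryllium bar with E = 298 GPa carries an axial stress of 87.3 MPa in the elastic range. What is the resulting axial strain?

ε = σ/E = 87.3 / 298000 = 2.93×10⁻⁴.

2.93×10⁻⁴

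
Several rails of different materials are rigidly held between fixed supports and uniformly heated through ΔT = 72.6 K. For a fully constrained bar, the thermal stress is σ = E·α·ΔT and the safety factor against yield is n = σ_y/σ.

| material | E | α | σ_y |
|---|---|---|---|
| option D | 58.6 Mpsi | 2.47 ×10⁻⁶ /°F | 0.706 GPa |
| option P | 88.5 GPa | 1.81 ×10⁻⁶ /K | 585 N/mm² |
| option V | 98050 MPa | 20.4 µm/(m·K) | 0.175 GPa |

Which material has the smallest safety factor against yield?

Per material, after unit conversion:
  option D: E = 404.0, α = 4.45, σ_y = 706.0 → σ = 130 MPa, n = 5.41
  option P: E = 88.50, α = 1.81, σ_y = 585.0 → σ = 11.6 MPa, n = 50.3
  option V: E = 98.05, α = 20.4, σ_y = 175.0 → σ = 145 MPa, n = 1.21
The minimum is option V at n = 1.21.

option V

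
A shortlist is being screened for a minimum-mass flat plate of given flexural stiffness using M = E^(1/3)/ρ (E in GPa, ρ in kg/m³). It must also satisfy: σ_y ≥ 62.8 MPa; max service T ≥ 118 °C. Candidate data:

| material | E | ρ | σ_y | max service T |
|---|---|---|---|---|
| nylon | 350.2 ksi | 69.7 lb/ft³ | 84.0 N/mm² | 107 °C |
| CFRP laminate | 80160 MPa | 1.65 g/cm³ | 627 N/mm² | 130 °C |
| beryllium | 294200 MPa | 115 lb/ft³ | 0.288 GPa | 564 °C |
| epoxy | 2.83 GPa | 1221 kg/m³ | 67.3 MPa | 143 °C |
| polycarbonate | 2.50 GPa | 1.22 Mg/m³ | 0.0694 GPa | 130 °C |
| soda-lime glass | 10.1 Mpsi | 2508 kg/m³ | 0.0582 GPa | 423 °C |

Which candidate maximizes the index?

beryllium

Screen on constraints: σ_y ≥ 62.8 MPa; max service T ≥ 118 °C. Survivors: CFRP laminate, beryllium, epoxy, polycarbonate.
Convert each candidate to consistent units, then evaluate M:
  CFRP laminate: E = 80.16 GPa, ρ = 1650 kg/m³
  beryllium: E = 294.2 GPa, ρ = 1842 kg/m³
  epoxy: E = 2.830 GPa, ρ = 1221 kg/m³
  polycarbonate: E = 2.500 GPa, ρ = 1220 kg/m³
  beryllium: M = 3.61×10⁻³
  CFRP laminate: M = 2.61×10⁻³
  epoxy: M = 1.16×10⁻³
  polycarbonate: M = 1.11×10⁻³
Highest index: beryllium.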